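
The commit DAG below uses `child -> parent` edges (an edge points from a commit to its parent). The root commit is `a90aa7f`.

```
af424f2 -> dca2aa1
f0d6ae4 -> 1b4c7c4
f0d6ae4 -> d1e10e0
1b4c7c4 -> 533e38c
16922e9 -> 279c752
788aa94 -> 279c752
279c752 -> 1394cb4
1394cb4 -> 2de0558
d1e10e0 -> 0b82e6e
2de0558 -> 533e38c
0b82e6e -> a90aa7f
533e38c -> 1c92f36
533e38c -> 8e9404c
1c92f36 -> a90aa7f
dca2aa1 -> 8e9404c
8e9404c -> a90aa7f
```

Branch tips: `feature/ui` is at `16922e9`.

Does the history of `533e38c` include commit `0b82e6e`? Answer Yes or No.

Ancestors of 533e38c: {1c92f36, 533e38c, 8e9404c, a90aa7f}.
0b82e6e is not in that set, so it is not an ancestor of 533e38c.

No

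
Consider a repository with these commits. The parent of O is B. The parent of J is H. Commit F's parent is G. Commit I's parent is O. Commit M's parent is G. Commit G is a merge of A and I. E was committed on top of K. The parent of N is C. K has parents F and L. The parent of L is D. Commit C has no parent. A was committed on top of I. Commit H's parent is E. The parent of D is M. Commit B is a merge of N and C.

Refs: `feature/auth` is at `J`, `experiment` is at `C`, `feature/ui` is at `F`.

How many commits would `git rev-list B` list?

3

Walking parent pointers from B: reachable set = {B, C, N}.
That is 3 commits.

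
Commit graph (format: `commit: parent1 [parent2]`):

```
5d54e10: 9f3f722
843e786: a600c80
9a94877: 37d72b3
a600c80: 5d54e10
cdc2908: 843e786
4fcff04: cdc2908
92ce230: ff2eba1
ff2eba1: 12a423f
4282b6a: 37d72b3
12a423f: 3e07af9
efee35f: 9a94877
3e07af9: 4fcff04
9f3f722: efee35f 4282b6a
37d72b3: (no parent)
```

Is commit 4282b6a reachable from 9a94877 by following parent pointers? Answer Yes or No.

No

Ancestors of 9a94877: {37d72b3, 9a94877}.
4282b6a is not in that set, so it is not an ancestor of 9a94877.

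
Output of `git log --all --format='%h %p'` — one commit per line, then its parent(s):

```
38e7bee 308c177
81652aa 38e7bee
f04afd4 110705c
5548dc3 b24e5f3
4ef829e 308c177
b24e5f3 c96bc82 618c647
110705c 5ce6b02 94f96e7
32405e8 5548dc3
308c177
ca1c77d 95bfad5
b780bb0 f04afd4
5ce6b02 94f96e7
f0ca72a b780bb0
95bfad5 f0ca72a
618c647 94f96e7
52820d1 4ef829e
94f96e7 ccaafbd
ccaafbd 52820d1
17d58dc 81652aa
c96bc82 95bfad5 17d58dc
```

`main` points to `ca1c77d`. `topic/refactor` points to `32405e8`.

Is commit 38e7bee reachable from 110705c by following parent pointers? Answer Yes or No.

Ancestors of 110705c: {110705c, 308c177, 4ef829e, 52820d1, 5ce6b02, 94f96e7, ccaafbd}.
38e7bee is not in that set, so it is not an ancestor of 110705c.

No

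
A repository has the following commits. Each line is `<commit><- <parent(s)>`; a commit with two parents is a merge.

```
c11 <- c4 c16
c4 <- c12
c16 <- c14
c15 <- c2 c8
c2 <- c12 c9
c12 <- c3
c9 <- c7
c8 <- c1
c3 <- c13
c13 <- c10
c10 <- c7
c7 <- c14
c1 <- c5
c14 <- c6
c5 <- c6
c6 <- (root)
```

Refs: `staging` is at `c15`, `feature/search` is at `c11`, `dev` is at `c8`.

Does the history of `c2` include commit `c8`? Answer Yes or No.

No

Ancestors of c2: {c10, c12, c13, c14, c2, c3, c6, c7, c9}.
c8 is not in that set, so it is not an ancestor of c2.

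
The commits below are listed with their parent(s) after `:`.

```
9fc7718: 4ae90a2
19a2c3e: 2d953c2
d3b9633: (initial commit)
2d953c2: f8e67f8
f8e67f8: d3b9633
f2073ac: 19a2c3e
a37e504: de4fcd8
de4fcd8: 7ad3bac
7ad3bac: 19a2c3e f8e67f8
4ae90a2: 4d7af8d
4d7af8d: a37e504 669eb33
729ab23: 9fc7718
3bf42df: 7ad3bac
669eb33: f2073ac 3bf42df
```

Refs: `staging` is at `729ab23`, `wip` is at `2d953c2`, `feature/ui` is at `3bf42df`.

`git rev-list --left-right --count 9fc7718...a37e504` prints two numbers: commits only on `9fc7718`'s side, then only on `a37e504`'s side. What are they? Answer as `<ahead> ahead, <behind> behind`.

6 ahead, 0 behind

Reachable from 9fc7718: {19a2c3e, 2d953c2, 3bf42df, 4ae90a2, 4d7af8d, 669eb33, 7ad3bac, 9fc7718, a37e504, d3b9633, de4fcd8, f2073ac, f8e67f8}.
Reachable from a37e504: {19a2c3e, 2d953c2, 7ad3bac, a37e504, d3b9633, de4fcd8, f8e67f8}.
Only in 9fc7718's history (ahead): {3bf42df, 4ae90a2, 4d7af8d, 669eb33, 9fc7718, f2073ac} — 6.
Only in a37e504's history (behind): {} — 0.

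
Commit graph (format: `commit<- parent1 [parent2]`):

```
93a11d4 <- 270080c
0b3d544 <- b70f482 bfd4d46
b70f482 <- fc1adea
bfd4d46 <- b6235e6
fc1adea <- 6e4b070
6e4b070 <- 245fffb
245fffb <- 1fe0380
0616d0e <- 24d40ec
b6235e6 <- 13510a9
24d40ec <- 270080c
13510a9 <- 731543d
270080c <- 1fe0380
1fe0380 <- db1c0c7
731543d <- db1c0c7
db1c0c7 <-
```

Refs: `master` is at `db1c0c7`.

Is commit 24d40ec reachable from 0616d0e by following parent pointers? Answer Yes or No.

Yes

Ancestors of 0616d0e (commits reachable by following parents): {0616d0e, 1fe0380, 24d40ec, 270080c, db1c0c7}.
24d40ec is in that set, so it is an ancestor of 0616d0e.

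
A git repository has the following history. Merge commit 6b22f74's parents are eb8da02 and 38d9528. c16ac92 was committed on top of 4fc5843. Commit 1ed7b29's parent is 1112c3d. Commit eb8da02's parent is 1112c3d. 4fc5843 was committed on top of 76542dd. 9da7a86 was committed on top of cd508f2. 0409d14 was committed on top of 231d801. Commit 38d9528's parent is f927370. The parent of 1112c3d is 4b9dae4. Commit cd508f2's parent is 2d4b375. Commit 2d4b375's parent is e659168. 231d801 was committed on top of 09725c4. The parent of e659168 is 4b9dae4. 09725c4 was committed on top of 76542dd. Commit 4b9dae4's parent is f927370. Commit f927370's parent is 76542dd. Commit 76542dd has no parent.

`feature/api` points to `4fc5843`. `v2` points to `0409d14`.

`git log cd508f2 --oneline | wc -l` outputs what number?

6

Walking parent pointers from cd508f2: reachable set = {2d4b375, 4b9dae4, 76542dd, cd508f2, e659168, f927370}.
That is 6 commits.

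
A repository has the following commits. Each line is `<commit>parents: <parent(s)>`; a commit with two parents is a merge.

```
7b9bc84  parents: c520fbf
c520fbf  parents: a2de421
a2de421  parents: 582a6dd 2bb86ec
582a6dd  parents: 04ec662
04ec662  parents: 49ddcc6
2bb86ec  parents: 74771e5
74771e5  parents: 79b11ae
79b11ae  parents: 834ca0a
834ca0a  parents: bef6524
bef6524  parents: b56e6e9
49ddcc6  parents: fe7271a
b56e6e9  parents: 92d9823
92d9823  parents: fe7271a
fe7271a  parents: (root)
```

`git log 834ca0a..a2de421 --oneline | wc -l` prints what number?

Reachable from a2de421: {04ec662, 2bb86ec, 49ddcc6, 582a6dd, 74771e5, 79b11ae, 834ca0a, 92d9823, a2de421, b56e6e9, bef6524, fe7271a}.
Reachable from 834ca0a: {834ca0a, 92d9823, b56e6e9, bef6524, fe7271a}.
In a2de421's history but not 834ca0a's: {04ec662, 2bb86ec, 49ddcc6, 582a6dd, 74771e5, 79b11ae, a2de421} — 7 commits.

7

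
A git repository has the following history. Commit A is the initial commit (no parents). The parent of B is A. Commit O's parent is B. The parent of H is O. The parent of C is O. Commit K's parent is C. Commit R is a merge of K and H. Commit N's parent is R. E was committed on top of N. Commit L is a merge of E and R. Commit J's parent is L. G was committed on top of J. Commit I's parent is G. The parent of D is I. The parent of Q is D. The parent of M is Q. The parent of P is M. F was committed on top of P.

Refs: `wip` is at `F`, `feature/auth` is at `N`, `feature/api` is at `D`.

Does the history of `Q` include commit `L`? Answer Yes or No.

Yes

Ancestors of Q (commits reachable by following parents): {A, B, C, D, E, G, H, I, J, K, L, N, O, Q, R}.
L is in that set, so it is an ancestor of Q.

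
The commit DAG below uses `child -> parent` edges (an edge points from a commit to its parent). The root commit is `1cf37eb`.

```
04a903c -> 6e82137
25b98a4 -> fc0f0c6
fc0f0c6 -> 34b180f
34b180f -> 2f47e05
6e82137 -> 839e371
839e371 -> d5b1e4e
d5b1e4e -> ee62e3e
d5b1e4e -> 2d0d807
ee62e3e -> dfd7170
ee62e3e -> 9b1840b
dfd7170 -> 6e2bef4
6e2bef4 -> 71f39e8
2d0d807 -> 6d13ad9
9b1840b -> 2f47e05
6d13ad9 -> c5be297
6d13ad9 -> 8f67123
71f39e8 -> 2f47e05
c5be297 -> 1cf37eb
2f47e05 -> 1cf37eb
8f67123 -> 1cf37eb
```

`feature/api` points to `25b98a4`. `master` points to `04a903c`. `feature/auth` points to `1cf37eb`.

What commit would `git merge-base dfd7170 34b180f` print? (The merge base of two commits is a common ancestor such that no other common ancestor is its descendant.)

Ancestors of dfd7170: {1cf37eb, 2f47e05, 6e2bef4, 71f39e8, dfd7170}.
Ancestors of 34b180f: {1cf37eb, 2f47e05, 34b180f}.
Common ancestors: {1cf37eb, 2f47e05}.
Among these, 2f47e05 is not an ancestor of any other common ancestor — it is the merge base.

2f47e05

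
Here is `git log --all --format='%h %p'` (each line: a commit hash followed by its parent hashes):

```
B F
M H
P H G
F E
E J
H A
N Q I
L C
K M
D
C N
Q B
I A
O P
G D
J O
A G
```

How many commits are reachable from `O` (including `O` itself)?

6

Walking parent pointers from O: reachable set = {A, D, G, H, O, P}.
That is 6 commits.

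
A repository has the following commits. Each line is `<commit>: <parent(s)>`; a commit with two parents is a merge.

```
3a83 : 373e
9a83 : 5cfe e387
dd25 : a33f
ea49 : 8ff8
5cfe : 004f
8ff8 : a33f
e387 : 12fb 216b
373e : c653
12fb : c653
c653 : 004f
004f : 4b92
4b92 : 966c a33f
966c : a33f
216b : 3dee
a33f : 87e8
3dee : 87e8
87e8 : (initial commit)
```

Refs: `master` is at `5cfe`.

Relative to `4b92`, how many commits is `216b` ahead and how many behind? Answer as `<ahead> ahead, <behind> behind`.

2 ahead, 3 behind

Reachable from 216b: {216b, 3dee, 87e8}.
Reachable from 4b92: {4b92, 87e8, 966c, a33f}.
Only in 216b's history (ahead): {216b, 3dee} — 2.
Only in 4b92's history (behind): {4b92, 966c, a33f} — 3.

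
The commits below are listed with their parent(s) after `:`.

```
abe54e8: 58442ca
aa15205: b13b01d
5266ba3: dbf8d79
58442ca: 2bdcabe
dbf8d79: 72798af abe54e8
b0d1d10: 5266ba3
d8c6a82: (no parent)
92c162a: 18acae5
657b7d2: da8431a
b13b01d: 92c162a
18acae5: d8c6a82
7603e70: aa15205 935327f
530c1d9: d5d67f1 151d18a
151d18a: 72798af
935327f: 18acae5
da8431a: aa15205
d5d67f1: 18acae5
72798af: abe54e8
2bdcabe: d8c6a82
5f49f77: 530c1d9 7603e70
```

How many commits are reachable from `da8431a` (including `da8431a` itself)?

6

Walking parent pointers from da8431a: reachable set = {18acae5, 92c162a, aa15205, b13b01d, d8c6a82, da8431a}.
That is 6 commits.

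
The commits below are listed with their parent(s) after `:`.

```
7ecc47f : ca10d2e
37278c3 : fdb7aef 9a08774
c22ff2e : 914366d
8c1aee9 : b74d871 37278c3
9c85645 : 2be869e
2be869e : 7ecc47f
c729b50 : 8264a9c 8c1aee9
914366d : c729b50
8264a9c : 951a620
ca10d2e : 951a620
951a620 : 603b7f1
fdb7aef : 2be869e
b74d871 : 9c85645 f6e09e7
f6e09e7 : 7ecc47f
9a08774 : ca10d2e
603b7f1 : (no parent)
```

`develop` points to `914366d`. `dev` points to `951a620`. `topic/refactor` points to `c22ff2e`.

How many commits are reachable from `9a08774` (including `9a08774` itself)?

Walking parent pointers from 9a08774: reachable set = {603b7f1, 951a620, 9a08774, ca10d2e}.
That is 4 commits.

4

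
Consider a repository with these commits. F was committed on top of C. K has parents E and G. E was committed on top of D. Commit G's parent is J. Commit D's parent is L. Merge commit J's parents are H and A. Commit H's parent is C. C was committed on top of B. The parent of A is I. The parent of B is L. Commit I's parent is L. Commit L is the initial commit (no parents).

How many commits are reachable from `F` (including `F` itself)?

Walking parent pointers from F: reachable set = {B, C, F, L}.
That is 4 commits.

4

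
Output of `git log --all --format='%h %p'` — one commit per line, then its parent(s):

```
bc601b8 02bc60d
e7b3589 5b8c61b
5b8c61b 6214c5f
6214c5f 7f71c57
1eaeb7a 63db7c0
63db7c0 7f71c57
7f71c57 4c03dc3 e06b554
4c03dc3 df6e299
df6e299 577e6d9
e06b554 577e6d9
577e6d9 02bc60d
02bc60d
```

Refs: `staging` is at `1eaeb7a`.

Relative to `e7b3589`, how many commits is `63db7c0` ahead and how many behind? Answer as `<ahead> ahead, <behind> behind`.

Reachable from 63db7c0: {02bc60d, 4c03dc3, 577e6d9, 63db7c0, 7f71c57, df6e299, e06b554}.
Reachable from e7b3589: {02bc60d, 4c03dc3, 577e6d9, 5b8c61b, 6214c5f, 7f71c57, df6e299, e06b554, e7b3589}.
Only in 63db7c0's history (ahead): {63db7c0} — 1.
Only in e7b3589's history (behind): {5b8c61b, 6214c5f, e7b3589} — 3.

1 ahead, 3 behind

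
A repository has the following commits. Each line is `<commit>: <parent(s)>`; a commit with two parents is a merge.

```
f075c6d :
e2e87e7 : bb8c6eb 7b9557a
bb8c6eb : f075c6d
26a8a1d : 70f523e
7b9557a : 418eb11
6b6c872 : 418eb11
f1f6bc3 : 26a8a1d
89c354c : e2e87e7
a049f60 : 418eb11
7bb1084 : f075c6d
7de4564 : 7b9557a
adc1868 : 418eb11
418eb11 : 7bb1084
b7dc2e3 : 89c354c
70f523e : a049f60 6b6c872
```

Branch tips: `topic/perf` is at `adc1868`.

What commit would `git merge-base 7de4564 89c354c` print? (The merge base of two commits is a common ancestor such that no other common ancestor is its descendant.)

Ancestors of 7de4564: {418eb11, 7b9557a, 7bb1084, 7de4564, f075c6d}.
Ancestors of 89c354c: {418eb11, 7b9557a, 7bb1084, 89c354c, bb8c6eb, e2e87e7, f075c6d}.
Common ancestors: {418eb11, 7b9557a, 7bb1084, f075c6d}.
Among these, 7b9557a is not an ancestor of any other common ancestor — it is the merge base.

7b9557a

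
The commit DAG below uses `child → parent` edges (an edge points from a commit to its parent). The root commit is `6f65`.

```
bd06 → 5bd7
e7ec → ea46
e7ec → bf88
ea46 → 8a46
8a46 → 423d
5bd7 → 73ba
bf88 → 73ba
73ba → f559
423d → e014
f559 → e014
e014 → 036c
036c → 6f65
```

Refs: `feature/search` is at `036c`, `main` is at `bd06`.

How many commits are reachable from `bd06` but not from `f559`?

Reachable from bd06: {036c, 5bd7, 6f65, 73ba, bd06, e014, f559}.
Reachable from f559: {036c, 6f65, e014, f559}.
In bd06's history but not f559's: {5bd7, 73ba, bd06} — 3 commits.

3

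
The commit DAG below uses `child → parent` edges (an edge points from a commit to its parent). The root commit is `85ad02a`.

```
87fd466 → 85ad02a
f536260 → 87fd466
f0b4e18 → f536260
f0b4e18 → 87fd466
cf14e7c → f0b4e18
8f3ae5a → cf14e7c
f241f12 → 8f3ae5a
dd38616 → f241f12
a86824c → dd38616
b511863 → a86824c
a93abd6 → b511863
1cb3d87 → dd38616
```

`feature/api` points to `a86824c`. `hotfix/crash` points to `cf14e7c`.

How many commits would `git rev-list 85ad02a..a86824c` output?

8

Reachable from a86824c: {85ad02a, 87fd466, 8f3ae5a, a86824c, cf14e7c, dd38616, f0b4e18, f241f12, f536260}.
Reachable from 85ad02a: {85ad02a}.
In a86824c's history but not 85ad02a's: {87fd466, 8f3ae5a, a86824c, cf14e7c, dd38616, f0b4e18, f241f12, f536260} — 8 commits.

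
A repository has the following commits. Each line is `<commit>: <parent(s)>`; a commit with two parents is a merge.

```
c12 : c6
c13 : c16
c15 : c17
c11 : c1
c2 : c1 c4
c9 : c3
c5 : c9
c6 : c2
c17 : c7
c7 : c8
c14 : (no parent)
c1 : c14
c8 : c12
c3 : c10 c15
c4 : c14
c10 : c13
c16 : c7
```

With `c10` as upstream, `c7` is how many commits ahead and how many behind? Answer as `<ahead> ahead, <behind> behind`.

Reachable from c7: {c1, c12, c14, c2, c4, c6, c7, c8}.
Reachable from c10: {c1, c10, c12, c13, c14, c16, c2, c4, c6, c7, c8}.
Only in c7's history (ahead): {} — 0.
Only in c10's history (behind): {c10, c13, c16} — 3.

0 ahead, 3 behind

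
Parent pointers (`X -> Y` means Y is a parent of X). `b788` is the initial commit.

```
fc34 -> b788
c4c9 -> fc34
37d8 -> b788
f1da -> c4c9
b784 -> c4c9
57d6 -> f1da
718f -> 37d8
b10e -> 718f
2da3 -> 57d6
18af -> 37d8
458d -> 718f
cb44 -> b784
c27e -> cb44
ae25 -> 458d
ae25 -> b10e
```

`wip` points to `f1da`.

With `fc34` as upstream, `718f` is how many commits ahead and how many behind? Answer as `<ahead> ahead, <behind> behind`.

2 ahead, 1 behind

Reachable from 718f: {37d8, 718f, b788}.
Reachable from fc34: {b788, fc34}.
Only in 718f's history (ahead): {37d8, 718f} — 2.
Only in fc34's history (behind): {fc34} — 1.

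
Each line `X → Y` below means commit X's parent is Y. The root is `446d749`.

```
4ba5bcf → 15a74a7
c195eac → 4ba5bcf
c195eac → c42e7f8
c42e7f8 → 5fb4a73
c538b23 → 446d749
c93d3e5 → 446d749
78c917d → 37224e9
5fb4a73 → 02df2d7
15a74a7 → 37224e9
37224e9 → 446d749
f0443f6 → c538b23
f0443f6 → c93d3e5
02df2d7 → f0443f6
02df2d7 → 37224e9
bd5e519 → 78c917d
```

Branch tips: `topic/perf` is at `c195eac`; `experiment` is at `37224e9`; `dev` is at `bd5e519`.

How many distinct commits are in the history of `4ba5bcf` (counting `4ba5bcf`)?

4

Walking parent pointers from 4ba5bcf: reachable set = {15a74a7, 37224e9, 446d749, 4ba5bcf}.
That is 4 commits.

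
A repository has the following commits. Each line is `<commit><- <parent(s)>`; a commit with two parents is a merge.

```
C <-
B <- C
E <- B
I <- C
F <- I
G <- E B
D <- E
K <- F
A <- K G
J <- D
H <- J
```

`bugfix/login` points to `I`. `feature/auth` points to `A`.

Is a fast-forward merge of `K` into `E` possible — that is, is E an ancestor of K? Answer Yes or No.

A fast-forward from E to K is possible iff E is an ancestor of K.
Ancestors of K: {C, F, I, K}.
E is not among them, so fast-forward is not possible.

No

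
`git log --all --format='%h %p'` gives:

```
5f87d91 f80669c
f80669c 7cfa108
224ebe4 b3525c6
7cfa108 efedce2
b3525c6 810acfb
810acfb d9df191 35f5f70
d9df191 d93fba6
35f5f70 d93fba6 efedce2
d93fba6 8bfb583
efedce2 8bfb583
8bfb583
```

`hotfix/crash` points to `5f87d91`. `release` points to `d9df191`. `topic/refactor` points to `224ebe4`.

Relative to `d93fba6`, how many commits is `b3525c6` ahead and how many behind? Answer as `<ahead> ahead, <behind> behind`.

5 ahead, 0 behind

Reachable from b3525c6: {35f5f70, 810acfb, 8bfb583, b3525c6, d93fba6, d9df191, efedce2}.
Reachable from d93fba6: {8bfb583, d93fba6}.
Only in b3525c6's history (ahead): {35f5f70, 810acfb, b3525c6, d9df191, efedce2} — 5.
Only in d93fba6's history (behind): {} — 0.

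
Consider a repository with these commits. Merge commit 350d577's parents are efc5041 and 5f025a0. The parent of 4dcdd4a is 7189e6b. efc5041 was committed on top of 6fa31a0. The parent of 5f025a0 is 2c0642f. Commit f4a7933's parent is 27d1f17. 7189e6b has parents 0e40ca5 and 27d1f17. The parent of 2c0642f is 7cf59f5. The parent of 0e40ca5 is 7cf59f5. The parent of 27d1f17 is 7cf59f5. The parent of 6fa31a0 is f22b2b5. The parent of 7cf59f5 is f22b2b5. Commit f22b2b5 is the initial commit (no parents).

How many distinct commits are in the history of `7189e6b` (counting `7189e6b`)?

5

Walking parent pointers from 7189e6b: reachable set = {0e40ca5, 27d1f17, 7189e6b, 7cf59f5, f22b2b5}.
That is 5 commits.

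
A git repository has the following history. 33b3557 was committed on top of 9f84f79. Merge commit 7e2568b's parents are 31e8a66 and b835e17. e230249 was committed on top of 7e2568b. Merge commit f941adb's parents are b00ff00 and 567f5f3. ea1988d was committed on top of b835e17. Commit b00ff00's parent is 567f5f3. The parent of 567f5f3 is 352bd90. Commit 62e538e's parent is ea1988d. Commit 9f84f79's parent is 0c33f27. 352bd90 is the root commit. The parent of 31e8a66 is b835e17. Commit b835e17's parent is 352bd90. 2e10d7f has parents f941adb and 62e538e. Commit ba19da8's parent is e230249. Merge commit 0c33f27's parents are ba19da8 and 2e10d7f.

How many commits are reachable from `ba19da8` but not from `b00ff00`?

Reachable from ba19da8: {31e8a66, 352bd90, 7e2568b, b835e17, ba19da8, e230249}.
Reachable from b00ff00: {352bd90, 567f5f3, b00ff00}.
In ba19da8's history but not b00ff00's: {31e8a66, 7e2568b, b835e17, ba19da8, e230249} — 5 commits.

5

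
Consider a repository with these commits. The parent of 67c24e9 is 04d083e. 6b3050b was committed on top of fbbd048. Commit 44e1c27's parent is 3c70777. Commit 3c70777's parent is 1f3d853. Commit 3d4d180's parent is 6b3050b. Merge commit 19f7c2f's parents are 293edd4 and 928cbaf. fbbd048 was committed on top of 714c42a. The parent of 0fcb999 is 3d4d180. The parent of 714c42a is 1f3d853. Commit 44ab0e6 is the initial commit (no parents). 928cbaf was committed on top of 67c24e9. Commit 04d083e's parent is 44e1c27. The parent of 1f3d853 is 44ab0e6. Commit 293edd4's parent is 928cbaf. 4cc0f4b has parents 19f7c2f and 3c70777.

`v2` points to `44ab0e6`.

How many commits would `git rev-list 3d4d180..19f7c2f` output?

Reachable from 19f7c2f: {04d083e, 19f7c2f, 1f3d853, 293edd4, 3c70777, 44ab0e6, 44e1c27, 67c24e9, 928cbaf}.
Reachable from 3d4d180: {1f3d853, 3d4d180, 44ab0e6, 6b3050b, 714c42a, fbbd048}.
In 19f7c2f's history but not 3d4d180's: {04d083e, 19f7c2f, 293edd4, 3c70777, 44e1c27, 67c24e9, 928cbaf} — 7 commits.

7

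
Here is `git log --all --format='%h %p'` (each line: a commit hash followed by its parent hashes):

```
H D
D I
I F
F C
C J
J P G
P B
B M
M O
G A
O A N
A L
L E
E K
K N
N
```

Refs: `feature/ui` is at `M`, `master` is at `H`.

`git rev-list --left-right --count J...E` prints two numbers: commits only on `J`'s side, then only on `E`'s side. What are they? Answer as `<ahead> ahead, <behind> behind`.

8 ahead, 0 behind

Reachable from J: {A, B, E, G, J, K, L, M, N, O, P}.
Reachable from E: {E, K, N}.
Only in J's history (ahead): {A, B, G, J, L, M, O, P} — 8.
Only in E's history (behind): {} — 0.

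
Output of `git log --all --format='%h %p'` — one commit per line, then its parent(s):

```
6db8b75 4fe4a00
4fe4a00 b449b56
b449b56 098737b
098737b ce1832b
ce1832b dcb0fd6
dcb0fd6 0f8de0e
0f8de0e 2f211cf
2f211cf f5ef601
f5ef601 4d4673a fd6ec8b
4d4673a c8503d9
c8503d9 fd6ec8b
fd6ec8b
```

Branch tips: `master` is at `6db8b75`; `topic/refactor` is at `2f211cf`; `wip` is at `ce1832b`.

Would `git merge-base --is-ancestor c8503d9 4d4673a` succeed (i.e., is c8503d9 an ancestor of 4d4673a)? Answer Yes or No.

Yes

Ancestors of 4d4673a (commits reachable by following parents): {4d4673a, c8503d9, fd6ec8b}.
c8503d9 is in that set, so it is an ancestor of 4d4673a.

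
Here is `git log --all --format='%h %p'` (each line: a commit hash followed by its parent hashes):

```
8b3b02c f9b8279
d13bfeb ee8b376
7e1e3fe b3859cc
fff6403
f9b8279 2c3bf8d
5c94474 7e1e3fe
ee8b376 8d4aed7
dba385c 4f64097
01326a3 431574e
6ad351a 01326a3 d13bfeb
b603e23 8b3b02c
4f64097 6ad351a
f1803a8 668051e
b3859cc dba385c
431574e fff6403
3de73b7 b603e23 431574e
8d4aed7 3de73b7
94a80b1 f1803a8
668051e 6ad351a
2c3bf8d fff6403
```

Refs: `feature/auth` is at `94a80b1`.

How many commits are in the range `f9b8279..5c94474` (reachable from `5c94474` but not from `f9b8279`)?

Reachable from 5c94474: {01326a3, 2c3bf8d, 3de73b7, 431574e, 4f64097, 5c94474, 6ad351a, 7e1e3fe, 8b3b02c, 8d4aed7, b3859cc, b603e23, d13bfeb, dba385c, ee8b376, f9b8279, fff6403}.
Reachable from f9b8279: {2c3bf8d, f9b8279, fff6403}.
In 5c94474's history but not f9b8279's: {01326a3, 3de73b7, 431574e, 4f64097, 5c94474, 6ad351a, 7e1e3fe, 8b3b02c, 8d4aed7, b3859cc, b603e23, d13bfeb, dba385c, ee8b376} — 14 commits.

14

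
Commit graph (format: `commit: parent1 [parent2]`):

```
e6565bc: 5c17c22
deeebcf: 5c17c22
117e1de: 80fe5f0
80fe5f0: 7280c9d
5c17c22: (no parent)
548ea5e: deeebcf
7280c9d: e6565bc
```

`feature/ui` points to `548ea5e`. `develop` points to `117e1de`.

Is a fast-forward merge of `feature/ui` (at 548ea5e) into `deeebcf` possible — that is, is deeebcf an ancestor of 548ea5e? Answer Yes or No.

Yes

A fast-forward from deeebcf to 548ea5e is possible iff deeebcf is an ancestor of 548ea5e.
Ancestors of 548ea5e: {548ea5e, 5c17c22, deeebcf}.
deeebcf is among them, so fast-forward is possible.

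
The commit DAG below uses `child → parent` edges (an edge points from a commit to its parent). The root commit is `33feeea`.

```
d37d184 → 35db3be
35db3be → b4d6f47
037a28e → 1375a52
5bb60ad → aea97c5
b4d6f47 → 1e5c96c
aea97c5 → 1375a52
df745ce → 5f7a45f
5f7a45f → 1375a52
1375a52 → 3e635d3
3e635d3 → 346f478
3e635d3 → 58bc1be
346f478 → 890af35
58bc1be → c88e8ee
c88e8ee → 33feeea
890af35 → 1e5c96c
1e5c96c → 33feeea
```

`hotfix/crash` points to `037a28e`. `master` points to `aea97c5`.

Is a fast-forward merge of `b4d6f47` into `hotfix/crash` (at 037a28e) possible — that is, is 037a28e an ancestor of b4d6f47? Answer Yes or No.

A fast-forward from 037a28e to b4d6f47 is possible iff 037a28e is an ancestor of b4d6f47.
Ancestors of b4d6f47: {1e5c96c, 33feeea, b4d6f47}.
037a28e is not among them, so fast-forward is not possible.

No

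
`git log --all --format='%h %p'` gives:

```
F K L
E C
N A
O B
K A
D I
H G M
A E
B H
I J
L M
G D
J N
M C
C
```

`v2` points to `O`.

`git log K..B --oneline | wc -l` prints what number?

Reachable from B: {A, B, C, D, E, G, H, I, J, M, N}.
Reachable from K: {A, C, E, K}.
In B's history but not K's: {B, D, G, H, I, J, M, N} — 8 commits.

8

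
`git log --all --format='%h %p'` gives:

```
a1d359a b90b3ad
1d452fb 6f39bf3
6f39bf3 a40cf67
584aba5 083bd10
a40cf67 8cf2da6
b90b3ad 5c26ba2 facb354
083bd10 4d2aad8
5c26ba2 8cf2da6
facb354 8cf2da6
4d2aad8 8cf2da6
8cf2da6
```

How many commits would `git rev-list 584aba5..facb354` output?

1

Reachable from facb354: {8cf2da6, facb354}.
Reachable from 584aba5: {083bd10, 4d2aad8, 584aba5, 8cf2da6}.
In facb354's history but not 584aba5's: {facb354} — 1 commit.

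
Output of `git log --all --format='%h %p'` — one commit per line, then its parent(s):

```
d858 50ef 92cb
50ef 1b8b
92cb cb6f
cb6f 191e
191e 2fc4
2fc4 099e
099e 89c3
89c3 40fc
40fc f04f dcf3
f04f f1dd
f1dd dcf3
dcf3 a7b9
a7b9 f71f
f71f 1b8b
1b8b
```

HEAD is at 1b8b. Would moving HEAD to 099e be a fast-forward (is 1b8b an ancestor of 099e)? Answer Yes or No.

Yes

A fast-forward from 1b8b to 099e is possible iff 1b8b is an ancestor of 099e.
Ancestors of 099e: {099e, 1b8b, 40fc, 89c3, a7b9, dcf3, f04f, f1dd, f71f}.
1b8b is among them, so fast-forward is possible.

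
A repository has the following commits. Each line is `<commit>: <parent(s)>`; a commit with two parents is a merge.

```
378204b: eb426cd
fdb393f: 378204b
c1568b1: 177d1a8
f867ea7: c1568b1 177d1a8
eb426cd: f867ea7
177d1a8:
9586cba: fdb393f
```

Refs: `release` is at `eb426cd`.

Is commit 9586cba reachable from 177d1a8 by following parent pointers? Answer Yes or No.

No

Ancestors of 177d1a8: {177d1a8}.
9586cba is not in that set, so it is not an ancestor of 177d1a8.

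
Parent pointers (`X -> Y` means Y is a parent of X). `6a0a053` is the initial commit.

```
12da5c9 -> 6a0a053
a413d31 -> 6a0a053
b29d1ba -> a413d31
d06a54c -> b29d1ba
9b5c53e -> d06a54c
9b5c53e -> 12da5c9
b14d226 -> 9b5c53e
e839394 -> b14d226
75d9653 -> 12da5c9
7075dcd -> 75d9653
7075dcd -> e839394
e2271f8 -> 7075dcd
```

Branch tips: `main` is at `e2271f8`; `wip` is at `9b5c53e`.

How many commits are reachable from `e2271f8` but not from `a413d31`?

9

Reachable from e2271f8: {12da5c9, 6a0a053, 7075dcd, 75d9653, 9b5c53e, a413d31, b14d226, b29d1ba, d06a54c, e2271f8, e839394}.
Reachable from a413d31: {6a0a053, a413d31}.
In e2271f8's history but not a413d31's: {12da5c9, 7075dcd, 75d9653, 9b5c53e, b14d226, b29d1ba, d06a54c, e2271f8, e839394} — 9 commits.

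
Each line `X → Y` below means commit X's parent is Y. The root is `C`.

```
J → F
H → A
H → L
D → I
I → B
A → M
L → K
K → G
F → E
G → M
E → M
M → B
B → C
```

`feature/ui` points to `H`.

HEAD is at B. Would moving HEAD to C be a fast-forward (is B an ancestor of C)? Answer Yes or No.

A fast-forward from B to C is possible iff B is an ancestor of C.
Ancestors of C: {C}.
B is not among them, so fast-forward is not possible.

No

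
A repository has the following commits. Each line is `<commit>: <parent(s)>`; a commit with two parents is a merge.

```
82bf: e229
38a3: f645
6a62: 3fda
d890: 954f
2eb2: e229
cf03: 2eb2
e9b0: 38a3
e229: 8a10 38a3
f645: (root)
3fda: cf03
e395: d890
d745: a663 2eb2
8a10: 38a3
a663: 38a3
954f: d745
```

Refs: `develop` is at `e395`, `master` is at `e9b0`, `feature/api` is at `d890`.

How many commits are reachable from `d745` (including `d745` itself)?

Walking parent pointers from d745: reachable set = {2eb2, 38a3, 8a10, a663, d745, e229, f645}.
That is 7 commits.

7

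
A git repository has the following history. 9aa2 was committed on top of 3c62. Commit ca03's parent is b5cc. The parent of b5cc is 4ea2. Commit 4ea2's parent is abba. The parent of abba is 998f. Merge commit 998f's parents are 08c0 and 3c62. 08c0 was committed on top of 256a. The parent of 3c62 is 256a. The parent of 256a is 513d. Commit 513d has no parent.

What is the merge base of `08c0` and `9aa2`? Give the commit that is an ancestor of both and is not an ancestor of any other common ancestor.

Ancestors of 08c0: {08c0, 256a, 513d}.
Ancestors of 9aa2: {256a, 3c62, 513d, 9aa2}.
Common ancestors: {256a, 513d}.
Among these, 256a is not an ancestor of any other common ancestor — it is the merge base.

256a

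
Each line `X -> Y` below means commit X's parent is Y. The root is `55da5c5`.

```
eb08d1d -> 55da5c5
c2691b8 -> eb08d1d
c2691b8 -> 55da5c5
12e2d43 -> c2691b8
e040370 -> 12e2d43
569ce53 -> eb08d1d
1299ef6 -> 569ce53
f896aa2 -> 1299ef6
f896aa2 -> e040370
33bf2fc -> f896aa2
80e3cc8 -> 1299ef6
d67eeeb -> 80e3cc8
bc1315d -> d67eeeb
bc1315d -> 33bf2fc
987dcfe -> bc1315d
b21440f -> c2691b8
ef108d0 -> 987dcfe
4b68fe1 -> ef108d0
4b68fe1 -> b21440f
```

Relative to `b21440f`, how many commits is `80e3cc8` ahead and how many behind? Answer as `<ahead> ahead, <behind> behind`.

Reachable from 80e3cc8: {1299ef6, 55da5c5, 569ce53, 80e3cc8, eb08d1d}.
Reachable from b21440f: {55da5c5, b21440f, c2691b8, eb08d1d}.
Only in 80e3cc8's history (ahead): {1299ef6, 569ce53, 80e3cc8} — 3.
Only in b21440f's history (behind): {b21440f, c2691b8} — 2.

3 ahead, 2 behind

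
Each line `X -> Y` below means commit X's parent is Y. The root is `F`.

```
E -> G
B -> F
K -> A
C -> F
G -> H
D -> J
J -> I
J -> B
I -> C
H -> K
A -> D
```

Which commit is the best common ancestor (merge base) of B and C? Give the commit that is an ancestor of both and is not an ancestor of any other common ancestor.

Ancestors of B: {B, F}.
Ancestors of C: {C, F}.
Common ancestors: {F}.
The only common ancestor is F, so it is the merge base.

F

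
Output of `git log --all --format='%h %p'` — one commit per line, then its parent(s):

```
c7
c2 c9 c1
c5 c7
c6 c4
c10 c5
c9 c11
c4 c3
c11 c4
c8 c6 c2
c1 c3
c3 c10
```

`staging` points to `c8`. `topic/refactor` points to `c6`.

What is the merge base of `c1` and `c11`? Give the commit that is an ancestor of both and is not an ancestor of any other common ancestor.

Ancestors of c1: {c1, c10, c3, c5, c7}.
Ancestors of c11: {c10, c11, c3, c4, c5, c7}.
Common ancestors: {c10, c3, c5, c7}.
Among these, c3 is not an ancestor of any other common ancestor — it is the merge base.

c3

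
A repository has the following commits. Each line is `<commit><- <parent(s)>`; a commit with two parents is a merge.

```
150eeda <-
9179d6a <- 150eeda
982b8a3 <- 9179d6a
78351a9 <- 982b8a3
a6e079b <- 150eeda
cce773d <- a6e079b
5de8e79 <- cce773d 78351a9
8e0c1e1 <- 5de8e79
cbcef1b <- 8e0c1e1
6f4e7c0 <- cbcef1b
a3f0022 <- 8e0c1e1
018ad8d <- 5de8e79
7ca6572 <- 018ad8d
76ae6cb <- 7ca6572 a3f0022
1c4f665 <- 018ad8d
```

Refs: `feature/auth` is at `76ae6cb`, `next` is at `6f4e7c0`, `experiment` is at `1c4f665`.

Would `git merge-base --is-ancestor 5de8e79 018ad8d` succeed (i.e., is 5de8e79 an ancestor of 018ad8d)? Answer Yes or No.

Yes

Ancestors of 018ad8d (commits reachable by following parents): {018ad8d, 150eeda, 5de8e79, 78351a9, 9179d6a, 982b8a3, a6e079b, cce773d}.
5de8e79 is in that set, so it is an ancestor of 018ad8d.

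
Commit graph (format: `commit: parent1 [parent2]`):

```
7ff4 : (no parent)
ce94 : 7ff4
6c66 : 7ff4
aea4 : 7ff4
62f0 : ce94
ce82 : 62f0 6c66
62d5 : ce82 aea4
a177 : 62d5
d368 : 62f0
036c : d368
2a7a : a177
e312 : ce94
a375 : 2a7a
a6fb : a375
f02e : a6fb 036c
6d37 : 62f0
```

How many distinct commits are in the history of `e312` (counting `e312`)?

Walking parent pointers from e312: reachable set = {7ff4, ce94, e312}.
That is 3 commits.

3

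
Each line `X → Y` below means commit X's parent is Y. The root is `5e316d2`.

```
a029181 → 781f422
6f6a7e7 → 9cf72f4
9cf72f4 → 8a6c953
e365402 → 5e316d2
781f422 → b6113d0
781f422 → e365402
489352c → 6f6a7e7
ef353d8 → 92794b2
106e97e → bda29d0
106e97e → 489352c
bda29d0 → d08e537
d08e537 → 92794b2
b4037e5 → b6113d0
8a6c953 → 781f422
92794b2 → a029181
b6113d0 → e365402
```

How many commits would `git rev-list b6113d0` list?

Walking parent pointers from b6113d0: reachable set = {5e316d2, b6113d0, e365402}.
That is 3 commits.

3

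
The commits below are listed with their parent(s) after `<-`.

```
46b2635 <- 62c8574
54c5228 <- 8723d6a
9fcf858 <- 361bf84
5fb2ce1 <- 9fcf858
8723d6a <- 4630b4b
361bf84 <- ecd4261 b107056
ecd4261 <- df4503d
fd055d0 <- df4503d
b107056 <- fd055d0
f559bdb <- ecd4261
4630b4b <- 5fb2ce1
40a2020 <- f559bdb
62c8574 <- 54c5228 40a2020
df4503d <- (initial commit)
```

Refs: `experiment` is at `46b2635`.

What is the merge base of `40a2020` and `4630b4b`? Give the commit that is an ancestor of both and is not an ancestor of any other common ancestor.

ecd4261

Ancestors of 40a2020: {40a2020, df4503d, ecd4261, f559bdb}.
Ancestors of 4630b4b: {361bf84, 4630b4b, 5fb2ce1, 9fcf858, b107056, df4503d, ecd4261, fd055d0}.
Common ancestors: {df4503d, ecd4261}.
Among these, ecd4261 is not an ancestor of any other common ancestor — it is the merge base.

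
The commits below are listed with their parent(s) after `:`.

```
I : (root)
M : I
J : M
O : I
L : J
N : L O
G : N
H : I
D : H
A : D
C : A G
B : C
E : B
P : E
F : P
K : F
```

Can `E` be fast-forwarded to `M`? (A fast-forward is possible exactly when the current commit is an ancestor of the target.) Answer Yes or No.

A fast-forward from E to M is possible iff E is an ancestor of M.
Ancestors of M: {I, M}.
E is not among them, so fast-forward is not possible.

No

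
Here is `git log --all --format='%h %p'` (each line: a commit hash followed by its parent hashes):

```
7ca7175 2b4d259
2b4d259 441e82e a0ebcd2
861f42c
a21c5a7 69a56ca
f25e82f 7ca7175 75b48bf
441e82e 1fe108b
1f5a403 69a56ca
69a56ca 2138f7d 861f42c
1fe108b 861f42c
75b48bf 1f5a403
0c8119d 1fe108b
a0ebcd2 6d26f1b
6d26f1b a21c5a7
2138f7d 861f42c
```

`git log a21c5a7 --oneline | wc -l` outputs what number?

Walking parent pointers from a21c5a7: reachable set = {2138f7d, 69a56ca, 861f42c, a21c5a7}.
That is 4 commits.

4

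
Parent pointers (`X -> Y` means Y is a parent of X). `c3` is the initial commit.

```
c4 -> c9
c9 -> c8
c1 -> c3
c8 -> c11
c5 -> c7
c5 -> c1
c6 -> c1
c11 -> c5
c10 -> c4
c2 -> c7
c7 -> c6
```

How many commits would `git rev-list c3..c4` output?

Reachable from c4: {c1, c11, c3, c4, c5, c6, c7, c8, c9}.
Reachable from c3: {c3}.
In c4's history but not c3's: {c1, c11, c4, c5, c6, c7, c8, c9} — 8 commits.

8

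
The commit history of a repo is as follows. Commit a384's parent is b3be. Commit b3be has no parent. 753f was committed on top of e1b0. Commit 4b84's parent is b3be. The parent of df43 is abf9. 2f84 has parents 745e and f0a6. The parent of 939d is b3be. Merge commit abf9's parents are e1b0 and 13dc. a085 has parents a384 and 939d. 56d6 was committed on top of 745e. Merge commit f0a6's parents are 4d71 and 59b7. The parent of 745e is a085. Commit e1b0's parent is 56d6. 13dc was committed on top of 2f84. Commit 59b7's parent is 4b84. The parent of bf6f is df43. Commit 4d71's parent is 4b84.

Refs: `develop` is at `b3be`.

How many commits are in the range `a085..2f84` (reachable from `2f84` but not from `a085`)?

6

Reachable from 2f84: {2f84, 4b84, 4d71, 59b7, 745e, 939d, a085, a384, b3be, f0a6}.
Reachable from a085: {939d, a085, a384, b3be}.
In 2f84's history but not a085's: {2f84, 4b84, 4d71, 59b7, 745e, f0a6} — 6 commits.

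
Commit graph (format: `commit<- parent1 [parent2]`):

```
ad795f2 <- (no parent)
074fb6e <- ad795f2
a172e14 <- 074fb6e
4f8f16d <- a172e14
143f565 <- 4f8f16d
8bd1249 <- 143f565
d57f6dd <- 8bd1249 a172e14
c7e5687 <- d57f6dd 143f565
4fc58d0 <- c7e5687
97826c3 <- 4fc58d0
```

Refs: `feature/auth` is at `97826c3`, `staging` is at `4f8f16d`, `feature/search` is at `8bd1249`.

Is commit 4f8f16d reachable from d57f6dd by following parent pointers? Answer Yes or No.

Ancestors of d57f6dd (commits reachable by following parents): {074fb6e, 143f565, 4f8f16d, 8bd1249, a172e14, ad795f2, d57f6dd}.
4f8f16d is in that set, so it is an ancestor of d57f6dd.

Yes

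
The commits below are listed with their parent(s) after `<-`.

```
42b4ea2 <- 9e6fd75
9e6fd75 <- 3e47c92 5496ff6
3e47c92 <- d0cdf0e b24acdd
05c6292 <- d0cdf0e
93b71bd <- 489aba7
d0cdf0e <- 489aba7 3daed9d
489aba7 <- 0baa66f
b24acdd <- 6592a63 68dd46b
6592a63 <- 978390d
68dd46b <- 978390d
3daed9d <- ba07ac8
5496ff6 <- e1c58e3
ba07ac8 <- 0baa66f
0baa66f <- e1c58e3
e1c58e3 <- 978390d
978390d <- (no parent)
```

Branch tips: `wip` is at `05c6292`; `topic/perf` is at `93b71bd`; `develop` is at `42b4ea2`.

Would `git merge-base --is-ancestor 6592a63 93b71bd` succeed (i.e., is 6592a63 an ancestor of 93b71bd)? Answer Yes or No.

No

Ancestors of 93b71bd: {0baa66f, 489aba7, 93b71bd, 978390d, e1c58e3}.
6592a63 is not in that set, so it is not an ancestor of 93b71bd.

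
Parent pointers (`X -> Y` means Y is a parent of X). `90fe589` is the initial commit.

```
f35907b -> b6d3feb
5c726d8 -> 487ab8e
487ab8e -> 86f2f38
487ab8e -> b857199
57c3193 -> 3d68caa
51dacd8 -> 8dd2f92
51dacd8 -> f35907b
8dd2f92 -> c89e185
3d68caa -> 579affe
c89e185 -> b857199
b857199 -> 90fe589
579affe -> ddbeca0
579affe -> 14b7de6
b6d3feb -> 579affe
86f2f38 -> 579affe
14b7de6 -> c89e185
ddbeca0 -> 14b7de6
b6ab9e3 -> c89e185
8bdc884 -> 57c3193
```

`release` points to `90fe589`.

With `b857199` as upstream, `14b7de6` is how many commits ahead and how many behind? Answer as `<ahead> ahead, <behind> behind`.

2 ahead, 0 behind

Reachable from 14b7de6: {14b7de6, 90fe589, b857199, c89e185}.
Reachable from b857199: {90fe589, b857199}.
Only in 14b7de6's history (ahead): {14b7de6, c89e185} — 2.
Only in b857199's history (behind): {} — 0.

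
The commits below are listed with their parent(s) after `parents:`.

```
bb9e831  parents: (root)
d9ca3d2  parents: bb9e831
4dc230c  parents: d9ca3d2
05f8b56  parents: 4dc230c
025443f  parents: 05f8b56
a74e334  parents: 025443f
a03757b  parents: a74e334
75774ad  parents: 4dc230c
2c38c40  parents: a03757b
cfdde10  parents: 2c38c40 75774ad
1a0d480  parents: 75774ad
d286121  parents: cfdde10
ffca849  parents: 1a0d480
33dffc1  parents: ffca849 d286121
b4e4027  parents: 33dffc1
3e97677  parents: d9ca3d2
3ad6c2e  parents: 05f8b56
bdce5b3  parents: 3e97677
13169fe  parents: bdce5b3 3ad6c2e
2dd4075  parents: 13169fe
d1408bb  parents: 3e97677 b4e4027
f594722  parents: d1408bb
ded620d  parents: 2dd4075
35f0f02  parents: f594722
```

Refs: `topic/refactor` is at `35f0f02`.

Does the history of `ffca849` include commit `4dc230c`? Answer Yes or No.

Ancestors of ffca849 (commits reachable by following parents): {1a0d480, 4dc230c, 75774ad, bb9e831, d9ca3d2, ffca849}.
4dc230c is in that set, so it is an ancestor of ffca849.

Yes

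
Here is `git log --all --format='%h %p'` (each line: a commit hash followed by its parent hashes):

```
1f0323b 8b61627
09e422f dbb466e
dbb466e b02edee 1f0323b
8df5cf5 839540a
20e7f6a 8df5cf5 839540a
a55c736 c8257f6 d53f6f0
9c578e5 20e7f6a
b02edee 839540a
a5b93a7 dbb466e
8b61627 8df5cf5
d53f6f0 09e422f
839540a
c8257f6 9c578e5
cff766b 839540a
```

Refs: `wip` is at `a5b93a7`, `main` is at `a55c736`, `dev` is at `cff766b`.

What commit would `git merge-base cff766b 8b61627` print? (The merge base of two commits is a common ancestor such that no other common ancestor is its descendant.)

839540a

Ancestors of cff766b: {839540a, cff766b}.
Ancestors of 8b61627: {839540a, 8b61627, 8df5cf5}.
Common ancestors: {839540a}.
The only common ancestor is 839540a, so it is the merge base.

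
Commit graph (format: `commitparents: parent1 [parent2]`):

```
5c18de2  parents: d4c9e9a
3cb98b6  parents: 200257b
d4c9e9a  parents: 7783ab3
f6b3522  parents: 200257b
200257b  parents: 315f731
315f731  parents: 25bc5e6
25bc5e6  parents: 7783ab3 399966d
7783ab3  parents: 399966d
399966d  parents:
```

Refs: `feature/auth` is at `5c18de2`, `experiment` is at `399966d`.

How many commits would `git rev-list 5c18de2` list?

4

Walking parent pointers from 5c18de2: reachable set = {399966d, 5c18de2, 7783ab3, d4c9e9a}.
That is 4 commits.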